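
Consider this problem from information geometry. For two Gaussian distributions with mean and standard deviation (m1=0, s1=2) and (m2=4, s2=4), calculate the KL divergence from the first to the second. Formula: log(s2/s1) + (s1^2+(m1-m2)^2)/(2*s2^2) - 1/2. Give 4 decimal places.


KL divergence between normal distributions:
KL = log(s2/s1) + (s1^2 + (m1-m2)^2)/(2*s2^2) - 1/2.
log(4/2) = 0.693147.
(2^2 + (0-4)^2)/(2*4^2) = (4 + 16)/32 = 0.625.
KL = 0.693147 + 0.625 - 0.5 = 0.8181

0.8181


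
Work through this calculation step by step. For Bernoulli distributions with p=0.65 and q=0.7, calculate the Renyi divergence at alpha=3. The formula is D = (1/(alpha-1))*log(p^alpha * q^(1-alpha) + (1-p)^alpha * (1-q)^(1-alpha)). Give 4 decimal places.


Renyi divergence of order alpha between Bernoulli distributions:
D = (1/(alpha-1))*log(p^alpha * q^(1-alpha) + (1-p)^alpha * (1-q)^(1-alpha)).
alpha = 3, p = 0.65, q = 0.7.
p^alpha * q^(1-alpha) = 0.65^3 * 0.7^-2 = 0.560459.
(1-p)^alpha * (1-q)^(1-alpha) = 0.35^3 * 0.3^-2 = 0.476389.
sum = 0.560459 + 0.476389 = 1.036848.
D = (1/2)*log(1.036848) = 0.0181

0.0181


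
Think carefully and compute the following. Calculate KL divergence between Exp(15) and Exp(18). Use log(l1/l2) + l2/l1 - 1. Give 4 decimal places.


KL divergence for exponential family:
KL = log(l1/l2) + l2/l1 - 1.
log(15/18) = -0.182322.
18/15 = 1.2.
KL = -0.182322 + 1.2 - 1 = 0.0177

0.0177


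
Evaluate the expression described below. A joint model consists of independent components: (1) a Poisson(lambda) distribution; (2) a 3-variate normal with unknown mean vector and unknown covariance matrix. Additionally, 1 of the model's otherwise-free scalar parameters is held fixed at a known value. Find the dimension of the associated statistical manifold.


The dimension of a statistical manifold equals the number of free
(independent) real parameters of the model. For a product of independent
blocks the parameter counts add.
- Poisson (lambda): 1.
- 3-variate normal: 3 (mean) + 3*4/2 = 6 (symmetric covariance) = 9.
Total = 1 + 9 = 10.
1 parameter(s) fixed at known values: 10 - 1 = 9.
Dimension = 9

9


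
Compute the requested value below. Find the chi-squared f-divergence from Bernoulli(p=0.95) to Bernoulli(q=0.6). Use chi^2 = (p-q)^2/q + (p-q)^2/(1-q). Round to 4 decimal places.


Chi-squared divergence between Bernoulli distributions:
chi^2 = (p-q)^2/q + (p-q)^2/(1-q).
p = 0.95, q = 0.6, p-q = 0.35.
(p-q)^2 = 0.1225.
term1 = 0.1225/0.6 = 0.204167.
term2 = 0.1225/0.4 = 0.30625.
chi^2 = 0.204167 + 0.30625 = 0.5104

0.5104


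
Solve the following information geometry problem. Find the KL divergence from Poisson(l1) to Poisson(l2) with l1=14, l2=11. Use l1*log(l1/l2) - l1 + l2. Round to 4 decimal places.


KL divergence for Poisson:
KL = l1*log(l1/l2) - l1 + l2.
l1 = 14, l2 = 11.
log(14/11) = 0.241162.
l1*log(l1/l2) = 14 * 0.241162 = 3.376269.
KL = 3.376269 - 14 + 11 = 0.3763

0.3763


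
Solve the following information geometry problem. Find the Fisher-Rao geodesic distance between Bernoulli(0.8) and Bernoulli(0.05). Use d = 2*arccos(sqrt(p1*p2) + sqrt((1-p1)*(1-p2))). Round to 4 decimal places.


Geodesic distance on Bernoulli manifold:
d(p1,p2) = 2*arccos(sqrt(p1*p2) + sqrt((1-p1)*(1-p2))).
sqrt(p1*p2) = sqrt(0.8*0.05) = 0.2.
sqrt((1-p1)*(1-p2)) = sqrt(0.2*0.95) = 0.43589.
arg = 0.2 + 0.43589 = 0.63589.
d = 2*arccos(0.63589) = 1.7633

1.7633


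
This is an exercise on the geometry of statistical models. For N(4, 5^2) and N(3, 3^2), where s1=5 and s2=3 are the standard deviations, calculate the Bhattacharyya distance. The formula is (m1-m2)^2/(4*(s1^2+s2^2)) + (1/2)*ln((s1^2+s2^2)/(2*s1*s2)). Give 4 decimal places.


Bhattacharyya distance between two Gaussians:
DB = (m1-m2)^2/(4*(s1^2+s2^2)) + (1/2)*ln((s1^2+s2^2)/(2*s1*s2)).
(m1-m2)^2 = (1)^2 = 1.
s1^2+s2^2 = 25 + 9 = 34.
term1 = 1/136 = 0.007353.
term2 = 0.5*ln(34/30.0) = 0.062582.
DB = 0.007353 + 0.062582 = 0.0699

0.0699


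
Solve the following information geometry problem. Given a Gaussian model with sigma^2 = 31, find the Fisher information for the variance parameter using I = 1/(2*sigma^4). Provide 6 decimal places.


Fisher information for variance: I(sigma^2) = 1/(2*sigma^4).
sigma^2 = 31, so sigma^4 = 961.
I = 1/(2*961) = 1/1922 = 0.000520

0.000520


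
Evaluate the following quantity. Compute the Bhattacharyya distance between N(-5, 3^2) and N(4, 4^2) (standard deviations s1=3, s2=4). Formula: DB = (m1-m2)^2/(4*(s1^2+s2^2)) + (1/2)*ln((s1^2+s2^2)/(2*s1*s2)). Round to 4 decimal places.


Bhattacharyya distance between two Gaussians:
DB = (m1-m2)^2/(4*(s1^2+s2^2)) + (1/2)*ln((s1^2+s2^2)/(2*s1*s2)).
(m1-m2)^2 = (-9)^2 = 81.
s1^2+s2^2 = 9 + 16 = 25.
term1 = 81/100 = 0.81.
term2 = 0.5*ln(25/24.0) = 0.020411.
DB = 0.81 + 0.020411 = 0.8304

0.8304


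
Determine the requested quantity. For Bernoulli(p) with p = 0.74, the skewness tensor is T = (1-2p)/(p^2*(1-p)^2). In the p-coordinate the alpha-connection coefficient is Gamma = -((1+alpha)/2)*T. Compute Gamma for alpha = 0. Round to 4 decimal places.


Skewness (Amari-Chentsov) tensor: T = (1-2p)/(p^2*(1-p)^2).
p = 0.74, 1-2p = -0.48, p^2 = 0.5476, (1-p)^2 = 0.0676.
T = -0.48/(0.5476 * 0.0676) = -12.966749.
In the p-coordinate, Gamma^(alpha) = Gamma^(0) - (alpha/2)*T with Gamma^(0) = (1/2)*g'(p) = -T/2,
so Gamma^(alpha) = -((1+alpha)/2)*T.
alpha = 0, -(1+alpha)/2 = -0.5.
Gamma = -0.5 * -12.966749 = 6.4834

6.4834


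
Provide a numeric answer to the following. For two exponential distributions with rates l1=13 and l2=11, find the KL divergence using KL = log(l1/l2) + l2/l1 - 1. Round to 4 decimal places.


KL divergence for exponential family:
KL = log(l1/l2) + l2/l1 - 1.
log(13/11) = 0.167054.
11/13 = 0.846154.
KL = 0.167054 + 0.846154 - 1 = 0.0132

0.0132


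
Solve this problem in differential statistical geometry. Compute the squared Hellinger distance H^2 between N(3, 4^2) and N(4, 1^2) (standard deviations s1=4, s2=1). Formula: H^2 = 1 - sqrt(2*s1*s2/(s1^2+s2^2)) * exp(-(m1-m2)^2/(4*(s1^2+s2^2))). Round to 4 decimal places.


Squared Hellinger distance for Gaussians:
H^2 = 1 - sqrt(2*s1*s2/(s1^2+s2^2)) * exp(-(m1-m2)^2/(4*(s1^2+s2^2))).
s1^2 = 16, s2^2 = 1, s1^2+s2^2 = 17.
sqrt(2*4*1/(17)) = 0.685994.
(m1-m2)^2 = (-1)^2 = 1.
exp(-1/(4*17)) = exp(-0.014706) = 0.985402.
H^2 = 1 - 0.685994*0.985402 = 0.3240

0.3240


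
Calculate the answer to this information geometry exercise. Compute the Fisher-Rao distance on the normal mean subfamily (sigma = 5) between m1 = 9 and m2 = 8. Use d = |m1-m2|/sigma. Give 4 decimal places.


On the fixed-variance normal subfamily, geodesic distance = |m1-m2|/sigma.
|9 - 8| = 1.
sigma = 5.
d = 1/5 = 0.2000

0.2000


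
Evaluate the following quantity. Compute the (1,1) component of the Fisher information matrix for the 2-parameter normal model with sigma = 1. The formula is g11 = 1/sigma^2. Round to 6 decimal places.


For the 2-parameter normal family, the Fisher metric has:
  g11 = 1/sigma^2, g22 = 2/sigma^2.
sigma = 1, sigma^2 = 1.
g11 = 1.000000

1.000000


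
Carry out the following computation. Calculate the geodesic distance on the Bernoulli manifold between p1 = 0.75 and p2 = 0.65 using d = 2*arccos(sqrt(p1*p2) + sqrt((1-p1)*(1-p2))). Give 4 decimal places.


Geodesic distance on Bernoulli manifold:
d(p1,p2) = 2*arccos(sqrt(p1*p2) + sqrt((1-p1)*(1-p2))).
sqrt(p1*p2) = sqrt(0.75*0.65) = 0.698212.
sqrt((1-p1)*(1-p2)) = sqrt(0.25*0.35) = 0.295804.
arg = 0.698212 + 0.295804 = 0.994016.
d = 2*arccos(0.994016) = 0.2189

0.2189


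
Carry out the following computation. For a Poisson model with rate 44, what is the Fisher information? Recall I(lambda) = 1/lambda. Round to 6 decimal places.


Fisher information for Poisson: I(lambda) = 1/lambda.
lambda = 44.
I(lambda) = 1/44 = 0.022727

0.022727


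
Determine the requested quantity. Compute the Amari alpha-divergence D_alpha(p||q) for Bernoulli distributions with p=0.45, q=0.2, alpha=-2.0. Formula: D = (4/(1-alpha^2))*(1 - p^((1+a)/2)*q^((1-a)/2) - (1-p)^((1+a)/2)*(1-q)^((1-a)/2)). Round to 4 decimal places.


Amari alpha-divergence:
D = (4/(1-alpha^2))*(1 - p^((1+a)/2)*q^((1-a)/2) - (1-p)^((1+a)/2)*(1-q)^((1-a)/2)).
alpha = -2.0, p = 0.45, q = 0.2.
e1 = (1+alpha)/2 = -0.5, e2 = (1-alpha)/2 = 1.5.
t1 = p^e1 * q^e2 = 0.45^-0.5 * 0.2^1.5 = 0.133333.
t2 = (1-p)^e1 * (1-q)^e2 = 0.55^-0.5 * 0.8^1.5 = 0.964836.
4/(1-alpha^2) = -1.333333.
D = -1.333333*(1 - 0.133333 - 0.964836) = 0.1309

0.1309


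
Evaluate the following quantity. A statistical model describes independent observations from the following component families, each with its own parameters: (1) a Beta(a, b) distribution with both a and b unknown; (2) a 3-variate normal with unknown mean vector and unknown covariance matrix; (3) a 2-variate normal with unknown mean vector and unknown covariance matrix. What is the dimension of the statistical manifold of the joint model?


The dimension of a statistical manifold equals the number of free
(independent) real parameters of the model. For a product of independent
blocks the parameter counts add.
- Beta (a, b): 2.
- 3-variate normal: 3 (mean) + 3*4/2 = 6 (symmetric covariance) = 9.
- 2-variate normal: 2 (mean) + 2*3/2 = 3 (symmetric covariance) = 5.
Total = 2 + 9 + 5 = 16.
Dimension = 16

16


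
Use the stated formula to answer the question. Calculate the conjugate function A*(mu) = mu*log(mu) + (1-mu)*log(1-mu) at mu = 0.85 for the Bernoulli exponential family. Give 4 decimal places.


Legendre transform for Bernoulli:
A*(mu) = mu*log(mu) + (1-mu)*log(1-mu).
mu = 0.85, 1-mu = 0.15.
mu*log(mu) = 0.85*log(0.85) = -0.138141.
(1-mu)*log(1-mu) = 0.15*log(0.15) = -0.284568.
A* = -0.138141 + -0.284568 = -0.4227

-0.4227


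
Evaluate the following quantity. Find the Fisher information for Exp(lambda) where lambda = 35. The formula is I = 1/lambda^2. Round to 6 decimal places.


Fisher information for exponential: I(lambda) = 1/lambda^2.
lambda = 35, lambda^2 = 1225.
I = 1/1225 = 0.000816

0.000816


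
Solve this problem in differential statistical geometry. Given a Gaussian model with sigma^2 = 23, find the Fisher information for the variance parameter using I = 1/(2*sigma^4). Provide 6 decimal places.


Fisher information for variance: I(sigma^2) = 1/(2*sigma^4).
sigma^2 = 23, so sigma^4 = 529.
I = 1/(2*529) = 1/1058 = 0.000945

0.000945


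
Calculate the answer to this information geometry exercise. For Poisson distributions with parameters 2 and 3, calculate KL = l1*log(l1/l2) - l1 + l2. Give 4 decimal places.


KL divergence for Poisson:
KL = l1*log(l1/l2) - l1 + l2.
l1 = 2, l2 = 3.
log(2/3) = -0.405465.
l1*log(l1/l2) = 2 * -0.405465 = -0.81093.
KL = -0.81093 - 2 + 3 = 0.1891

0.1891


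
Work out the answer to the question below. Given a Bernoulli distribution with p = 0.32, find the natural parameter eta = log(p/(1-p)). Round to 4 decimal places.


Natural parameter for Bernoulli: eta = log(p/(1-p)).
p = 0.32, 1-p = 0.68.
p/(1-p) = 0.470588.
eta = log(0.470588) = -0.7538

-0.7538


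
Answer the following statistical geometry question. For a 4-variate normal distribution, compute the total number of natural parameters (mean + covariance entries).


Exponential family dimension calculation:
For 4-dim MVN: mean has 4 params, covariance has 4*5/2 = 10 unique entries.
Total dim = 4 + 10 = 14.

14


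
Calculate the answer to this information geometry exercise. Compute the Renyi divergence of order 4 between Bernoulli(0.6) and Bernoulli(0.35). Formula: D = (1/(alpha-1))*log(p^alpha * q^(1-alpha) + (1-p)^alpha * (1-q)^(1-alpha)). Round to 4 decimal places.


Renyi divergence of order alpha between Bernoulli distributions:
D = (1/(alpha-1))*log(p^alpha * q^(1-alpha) + (1-p)^alpha * (1-q)^(1-alpha)).
alpha = 4, p = 0.6, q = 0.35.
p^alpha * q^(1-alpha) = 0.6^4 * 0.35^-3 = 3.022741.
(1-p)^alpha * (1-q)^(1-alpha) = 0.4^4 * 0.65^-3 = 0.093218.
sum = 3.022741 + 0.093218 = 3.115959.
D = (1/3)*log(3.115959) = 0.3788

0.3788


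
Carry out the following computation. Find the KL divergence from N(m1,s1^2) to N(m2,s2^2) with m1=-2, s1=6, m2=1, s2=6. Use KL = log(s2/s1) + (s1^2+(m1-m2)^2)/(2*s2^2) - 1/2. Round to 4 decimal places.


KL divergence between normal distributions:
KL = log(s2/s1) + (s1^2 + (m1-m2)^2)/(2*s2^2) - 1/2.
log(6/6) = 0.0.
(6^2 + (-2-1)^2)/(2*6^2) = (36 + 9)/72 = 0.625.
KL = 0.0 + 0.625 - 0.5 = 0.1250

0.1250


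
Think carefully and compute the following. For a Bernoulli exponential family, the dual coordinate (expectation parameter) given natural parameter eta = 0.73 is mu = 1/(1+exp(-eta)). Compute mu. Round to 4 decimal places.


Dual coordinate (expectation parameter) for Bernoulli:
mu = 1/(1+exp(-eta)).
eta = 0.73.
exp(-eta) = exp(-0.73) = 0.481909.
mu = 1/(1+0.481909) = 0.6748

0.6748


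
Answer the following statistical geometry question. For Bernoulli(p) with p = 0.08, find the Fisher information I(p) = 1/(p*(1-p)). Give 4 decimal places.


For Bernoulli(p), Fisher information is I(p) = 1/(p*(1-p)).
p = 0.08, 1-p = 0.92.
p*(1-p) = 0.0736.
I(p) = 1/0.0736 = 13.5870

13.5870


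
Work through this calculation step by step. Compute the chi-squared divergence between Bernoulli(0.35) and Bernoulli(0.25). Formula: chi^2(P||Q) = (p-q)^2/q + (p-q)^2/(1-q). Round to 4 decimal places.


Chi-squared divergence between Bernoulli distributions:
chi^2 = (p-q)^2/q + (p-q)^2/(1-q).
p = 0.35, q = 0.25, p-q = 0.1.
(p-q)^2 = 0.01.
term1 = 0.01/0.25 = 0.04.
term2 = 0.01/0.75 = 0.013333.
chi^2 = 0.04 + 0.013333 = 0.0533

0.0533


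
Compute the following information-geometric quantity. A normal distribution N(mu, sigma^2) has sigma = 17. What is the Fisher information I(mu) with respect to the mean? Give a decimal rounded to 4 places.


The Fisher information for the mean of a normal distribution is I(mu) = 1/sigma^2.
sigma = 17, so sigma^2 = 289.
I(mu) = 1/289 = 0.0035

0.0035


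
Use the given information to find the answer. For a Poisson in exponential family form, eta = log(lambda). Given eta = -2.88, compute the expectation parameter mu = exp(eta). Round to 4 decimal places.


Expectation parameter for Poisson exponential family:
mu = exp(eta).
eta = -2.88.
mu = exp(-2.88) = 0.0561

0.0561


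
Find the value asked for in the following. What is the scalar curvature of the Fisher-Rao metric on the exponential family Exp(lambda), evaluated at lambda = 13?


This family has a single free parameter, so its statistical manifold
is 1-dimensional. The Riemann curvature tensor of any 1-dimensional
Riemannian manifold vanishes identically, so R = 0.

0


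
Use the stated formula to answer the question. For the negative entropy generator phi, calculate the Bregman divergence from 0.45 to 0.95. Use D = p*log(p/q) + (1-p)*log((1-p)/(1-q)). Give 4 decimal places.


Bregman divergence with negative entropy generator:
D = p*log(p/q) + (1-p)*log((1-p)/(1-q)).
p = 0.45, q = 0.95.
p*log(p/q) = 0.45*log(0.45/0.95) = -0.336246.
(1-p)*log((1-p)/(1-q)) = 0.55*log(0.55/0.05) = 1.318842.
D = -0.336246 + 1.318842 = 0.9826

0.9826


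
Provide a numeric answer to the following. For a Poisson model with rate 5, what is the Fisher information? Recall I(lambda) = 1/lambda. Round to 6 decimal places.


Fisher information for Poisson: I(lambda) = 1/lambda.
lambda = 5.
I(lambda) = 1/5 = 0.200000

0.200000


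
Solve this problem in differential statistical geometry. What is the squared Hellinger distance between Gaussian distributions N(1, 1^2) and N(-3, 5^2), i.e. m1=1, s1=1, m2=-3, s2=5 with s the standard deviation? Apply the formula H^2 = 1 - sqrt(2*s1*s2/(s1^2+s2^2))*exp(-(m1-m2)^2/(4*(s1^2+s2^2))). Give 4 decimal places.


Squared Hellinger distance for Gaussians:
H^2 = 1 - sqrt(2*s1*s2/(s1^2+s2^2)) * exp(-(m1-m2)^2/(4*(s1^2+s2^2))).
s1^2 = 1, s2^2 = 25, s1^2+s2^2 = 26.
sqrt(2*1*5/(26)) = 0.620174.
(m1-m2)^2 = (4)^2 = 16.
exp(-16/(4*26)) = exp(-0.153846) = 0.857404.
H^2 = 1 - 0.620174*0.857404 = 0.4683

0.4683


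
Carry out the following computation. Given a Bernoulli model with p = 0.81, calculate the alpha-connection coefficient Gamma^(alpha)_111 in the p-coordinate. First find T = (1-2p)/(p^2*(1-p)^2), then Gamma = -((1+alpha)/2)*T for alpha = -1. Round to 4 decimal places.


Skewness (Amari-Chentsov) tensor: T = (1-2p)/(p^2*(1-p)^2).
p = 0.81, 1-2p = -0.62, p^2 = 0.6561, (1-p)^2 = 0.0361.
T = -0.62/(0.6561 * 0.0361) = -26.176673.
In the p-coordinate, Gamma^(alpha) = Gamma^(0) - (alpha/2)*T with Gamma^(0) = (1/2)*g'(p) = -T/2,
so Gamma^(alpha) = -((1+alpha)/2)*T.
alpha = -1, -(1+alpha)/2 = 0.0.
Gamma = 0.0 * -26.176673 = 0.0000

0.0000


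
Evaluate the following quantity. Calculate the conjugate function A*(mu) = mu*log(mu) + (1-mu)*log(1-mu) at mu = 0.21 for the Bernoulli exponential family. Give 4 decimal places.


Legendre transform for Bernoulli:
A*(mu) = mu*log(mu) + (1-mu)*log(1-mu).
mu = 0.21, 1-mu = 0.79.
mu*log(mu) = 0.21*log(0.21) = -0.327736.
(1-mu)*log(1-mu) = 0.79*log(0.79) = -0.186221.
A* = -0.327736 + -0.186221 = -0.5140

-0.5140


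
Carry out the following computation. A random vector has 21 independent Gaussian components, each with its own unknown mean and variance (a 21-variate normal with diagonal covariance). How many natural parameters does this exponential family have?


Exponential family dimension calculation:
Each univariate normal has two natural parameters (mu/sigma^2 and -1/(2 sigma^2)).
With 21 independent components, dim = 2 * 21 = 42.

42


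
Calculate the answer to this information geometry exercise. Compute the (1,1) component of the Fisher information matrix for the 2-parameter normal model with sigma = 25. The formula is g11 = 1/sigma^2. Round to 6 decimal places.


For the 2-parameter normal family, the Fisher metric has:
  g11 = 1/sigma^2, g22 = 2/sigma^2.
sigma = 25, sigma^2 = 625.
g11 = 0.001600

0.001600


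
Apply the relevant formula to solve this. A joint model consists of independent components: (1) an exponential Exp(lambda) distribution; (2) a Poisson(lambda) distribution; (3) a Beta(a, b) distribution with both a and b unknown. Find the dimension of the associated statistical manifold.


The dimension of a statistical manifold equals the number of free
(independent) real parameters of the model. For a product of independent
blocks the parameter counts add.
- exponential (lambda): 1.
- Poisson (lambda): 1.
- Beta (a, b): 2.
Total = 1 + 1 + 2 = 4.
Dimension = 4

4


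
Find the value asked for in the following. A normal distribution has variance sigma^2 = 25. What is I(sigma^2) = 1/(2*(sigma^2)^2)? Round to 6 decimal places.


Fisher information for variance: I(sigma^2) = 1/(2*sigma^4).
sigma^2 = 25, so sigma^4 = 625.
I = 1/(2*625) = 1/1250 = 0.000800

0.000800


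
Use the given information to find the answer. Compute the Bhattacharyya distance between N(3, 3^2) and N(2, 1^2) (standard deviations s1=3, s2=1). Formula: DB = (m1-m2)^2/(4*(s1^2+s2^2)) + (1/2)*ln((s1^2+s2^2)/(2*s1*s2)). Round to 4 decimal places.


Bhattacharyya distance between two Gaussians:
DB = (m1-m2)^2/(4*(s1^2+s2^2)) + (1/2)*ln((s1^2+s2^2)/(2*s1*s2)).
(m1-m2)^2 = (1)^2 = 1.
s1^2+s2^2 = 9 + 1 = 10.
term1 = 1/40 = 0.025.
term2 = 0.5*ln(10/6.0) = 0.255413.
DB = 0.025 + 0.255413 = 0.2804

0.2804


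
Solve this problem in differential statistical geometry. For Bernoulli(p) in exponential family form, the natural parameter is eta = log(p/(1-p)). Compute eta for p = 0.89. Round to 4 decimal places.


Natural parameter for Bernoulli: eta = log(p/(1-p)).
p = 0.89, 1-p = 0.11.
p/(1-p) = 8.090909.
eta = log(8.090909) = 2.0907

2.0907


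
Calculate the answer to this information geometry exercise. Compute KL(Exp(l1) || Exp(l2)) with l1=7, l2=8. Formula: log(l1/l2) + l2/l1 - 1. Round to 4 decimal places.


KL divergence for exponential family:
KL = log(l1/l2) + l2/l1 - 1.
log(7/8) = -0.133531.
8/7 = 1.142857.
KL = -0.133531 + 1.142857 - 1 = 0.0093

0.0093


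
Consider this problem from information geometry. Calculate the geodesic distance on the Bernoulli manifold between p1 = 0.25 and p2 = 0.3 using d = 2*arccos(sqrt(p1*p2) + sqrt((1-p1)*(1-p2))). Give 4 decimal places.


Geodesic distance on Bernoulli manifold:
d(p1,p2) = 2*arccos(sqrt(p1*p2) + sqrt((1-p1)*(1-p2))).
sqrt(p1*p2) = sqrt(0.25*0.3) = 0.273861.
sqrt((1-p1)*(1-p2)) = sqrt(0.75*0.7) = 0.724569.
arg = 0.273861 + 0.724569 = 0.99843.
d = 2*arccos(0.99843) = 0.1121

0.1121


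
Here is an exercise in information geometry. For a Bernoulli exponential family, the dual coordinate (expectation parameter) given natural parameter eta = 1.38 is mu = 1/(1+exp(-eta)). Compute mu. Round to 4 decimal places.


Dual coordinate (expectation parameter) for Bernoulli:
mu = 1/(1+exp(-eta)).
eta = 1.38.
exp(-eta) = exp(-1.38) = 0.251579.
mu = 1/(1+0.251579) = 0.7990

0.7990


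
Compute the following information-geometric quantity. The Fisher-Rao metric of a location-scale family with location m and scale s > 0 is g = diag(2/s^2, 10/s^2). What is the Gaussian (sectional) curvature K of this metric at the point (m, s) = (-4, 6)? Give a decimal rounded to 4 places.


The metric has the form g = (A dm^2 + B ds^2)/s^2 with A = 2, B = 10.
Substitute u = sqrt(A/B)*m: g = B*(du^2 + ds^2)/s^2, i.e. B times the
Poincare upper half-plane metric, which has constant Gaussian curvature -1.
Scaling a 2D metric by a constant c divides the Gaussian curvature by c,
so K = -1/B = -1/(10) = -0.1000 everywhere (the point (m, s) = (-4, 6) is irrelevant:
the curvature is constant).
The requested Gaussian curvature is K = -0.1000.

-0.1000


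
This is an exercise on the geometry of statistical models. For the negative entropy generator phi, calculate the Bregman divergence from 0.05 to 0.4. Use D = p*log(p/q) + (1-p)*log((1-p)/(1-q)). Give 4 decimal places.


Bregman divergence with negative entropy generator:
D = p*log(p/q) + (1-p)*log((1-p)/(1-q)).
p = 0.05, q = 0.4.
p*log(p/q) = 0.05*log(0.05/0.4) = -0.103972.
(1-p)*log((1-p)/(1-q)) = 0.95*log(0.95/0.6) = 0.436556.
D = -0.103972 + 0.436556 = 0.3326

0.3326


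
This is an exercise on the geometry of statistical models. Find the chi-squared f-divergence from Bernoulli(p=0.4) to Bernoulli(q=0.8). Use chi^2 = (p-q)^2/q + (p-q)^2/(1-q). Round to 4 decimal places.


Chi-squared divergence between Bernoulli distributions:
chi^2 = (p-q)^2/q + (p-q)^2/(1-q).
p = 0.4, q = 0.8, p-q = -0.4.
(p-q)^2 = 0.16.
term1 = 0.16/0.8 = 0.2.
term2 = 0.16/0.2 = 0.8.
chi^2 = 0.2 + 0.8 = 1.0000

1.0000


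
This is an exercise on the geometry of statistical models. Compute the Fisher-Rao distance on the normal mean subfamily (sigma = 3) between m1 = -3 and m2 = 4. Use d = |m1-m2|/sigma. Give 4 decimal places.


On the fixed-variance normal subfamily, geodesic distance = |m1-m2|/sigma.
|-3 - 4| = 7.
sigma = 3.
d = 7/3 = 2.3333

2.3333


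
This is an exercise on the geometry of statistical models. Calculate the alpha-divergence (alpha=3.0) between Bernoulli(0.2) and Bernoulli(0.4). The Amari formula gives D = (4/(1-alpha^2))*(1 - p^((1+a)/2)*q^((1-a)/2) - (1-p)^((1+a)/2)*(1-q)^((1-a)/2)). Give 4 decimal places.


Amari alpha-divergence:
D = (4/(1-alpha^2))*(1 - p^((1+a)/2)*q^((1-a)/2) - (1-p)^((1+a)/2)*(1-q)^((1-a)/2)).
alpha = 3.0, p = 0.2, q = 0.4.
e1 = (1+alpha)/2 = 2.0, e2 = (1-alpha)/2 = -1.0.
t1 = p^e1 * q^e2 = 0.2^2.0 * 0.4^-1.0 = 0.1.
t2 = (1-p)^e1 * (1-q)^e2 = 0.8^2.0 * 0.6^-1.0 = 1.066667.
4/(1-alpha^2) = -0.5.
D = -0.5*(1 - 0.1 - 1.066667) = 0.0833

0.0833


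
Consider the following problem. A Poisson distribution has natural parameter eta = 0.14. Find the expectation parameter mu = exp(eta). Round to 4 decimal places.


Expectation parameter for Poisson exponential family:
mu = exp(eta).
eta = 0.14.
mu = exp(0.14) = 1.1503

1.1503


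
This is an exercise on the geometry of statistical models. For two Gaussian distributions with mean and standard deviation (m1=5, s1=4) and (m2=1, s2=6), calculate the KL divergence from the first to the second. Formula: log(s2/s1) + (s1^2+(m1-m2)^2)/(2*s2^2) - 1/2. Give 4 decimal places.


KL divergence between normal distributions:
KL = log(s2/s1) + (s1^2 + (m1-m2)^2)/(2*s2^2) - 1/2.
log(6/4) = 0.405465.
(4^2 + (5-1)^2)/(2*6^2) = (16 + 16)/72 = 0.444444.
KL = 0.405465 + 0.444444 - 0.5 = 0.3499

0.3499


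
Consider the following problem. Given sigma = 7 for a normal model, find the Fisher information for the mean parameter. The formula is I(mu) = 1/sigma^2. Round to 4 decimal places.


The Fisher information for the mean of a normal distribution is I(mu) = 1/sigma^2.
sigma = 7, so sigma^2 = 49.
I(mu) = 1/49 = 0.0204

0.0204


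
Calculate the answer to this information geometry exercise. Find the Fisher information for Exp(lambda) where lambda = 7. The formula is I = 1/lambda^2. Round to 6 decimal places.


Fisher information for exponential: I(lambda) = 1/lambda^2.
lambda = 7, lambda^2 = 49.
I = 1/49 = 0.020408

0.020408


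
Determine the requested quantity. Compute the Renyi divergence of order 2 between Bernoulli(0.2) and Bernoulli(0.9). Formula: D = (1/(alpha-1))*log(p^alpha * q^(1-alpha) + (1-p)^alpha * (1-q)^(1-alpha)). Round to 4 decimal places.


Renyi divergence of order alpha between Bernoulli distributions:
D = (1/(alpha-1))*log(p^alpha * q^(1-alpha) + (1-p)^alpha * (1-q)^(1-alpha)).
alpha = 2, p = 0.2, q = 0.9.
p^alpha * q^(1-alpha) = 0.2^2 * 0.9^-1 = 0.044444.
(1-p)^alpha * (1-q)^(1-alpha) = 0.8^2 * 0.1^-1 = 6.4.
sum = 0.044444 + 6.4 = 6.444444.
D = (1/1)*log(6.444444) = 1.8632

1.8632


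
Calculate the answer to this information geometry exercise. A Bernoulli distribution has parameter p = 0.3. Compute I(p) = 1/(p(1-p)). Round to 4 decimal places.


For Bernoulli(p), Fisher information is I(p) = 1/(p*(1-p)).
p = 0.3, 1-p = 0.7.
p*(1-p) = 0.21.
I(p) = 1/0.21 = 4.7619

4.7619


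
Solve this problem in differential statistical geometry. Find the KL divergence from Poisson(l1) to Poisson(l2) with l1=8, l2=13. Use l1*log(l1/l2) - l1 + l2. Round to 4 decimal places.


KL divergence for Poisson:
KL = l1*log(l1/l2) - l1 + l2.
l1 = 8, l2 = 13.
log(8/13) = -0.485508.
l1*log(l1/l2) = 8 * -0.485508 = -3.884063.
KL = -3.884063 - 8 + 13 = 1.1159

1.1159


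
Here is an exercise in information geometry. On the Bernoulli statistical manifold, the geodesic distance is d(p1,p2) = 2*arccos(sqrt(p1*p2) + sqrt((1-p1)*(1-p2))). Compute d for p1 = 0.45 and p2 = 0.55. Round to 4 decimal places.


Geodesic distance on Bernoulli manifold:
d(p1,p2) = 2*arccos(sqrt(p1*p2) + sqrt((1-p1)*(1-p2))).
sqrt(p1*p2) = sqrt(0.45*0.55) = 0.497494.
sqrt((1-p1)*(1-p2)) = sqrt(0.55*0.45) = 0.497494.
arg = 0.497494 + 0.497494 = 0.994987.
d = 2*arccos(0.994987) = 0.2003

0.2003


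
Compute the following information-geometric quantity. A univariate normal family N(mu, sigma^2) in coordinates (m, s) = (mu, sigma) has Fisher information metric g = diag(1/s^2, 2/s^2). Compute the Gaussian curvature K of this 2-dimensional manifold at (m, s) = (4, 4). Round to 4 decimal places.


The metric has the form g = (A dm^2 + B ds^2)/s^2 with A = 1, B = 2.
Substitute u = sqrt(A/B)*m: g = B*(du^2 + ds^2)/s^2, i.e. B times the
Poincare upper half-plane metric, which has constant Gaussian curvature -1.
Scaling a 2D metric by a constant c divides the Gaussian curvature by c,
so K = -1/B = -1/(2) = -0.5000 everywhere (the point (m, s) = (4, 4) is irrelevant:
the curvature is constant).
The requested Gaussian curvature is K = -0.5000.

-0.5000


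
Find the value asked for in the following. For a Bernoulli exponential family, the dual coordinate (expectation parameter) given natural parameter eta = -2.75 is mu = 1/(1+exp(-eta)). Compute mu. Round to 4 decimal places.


Dual coordinate (expectation parameter) for Bernoulli:
mu = 1/(1+exp(-eta)).
eta = -2.75.
exp(-eta) = exp(2.75) = 15.642632.
mu = 1/(1+15.642632) = 0.0601

0.0601


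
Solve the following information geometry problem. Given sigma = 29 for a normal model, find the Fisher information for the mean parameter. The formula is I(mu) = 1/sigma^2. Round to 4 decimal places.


The Fisher information for the mean of a normal distribution is I(mu) = 1/sigma^2.
sigma = 29, so sigma^2 = 841.
I(mu) = 1/841 = 0.0012

0.0012


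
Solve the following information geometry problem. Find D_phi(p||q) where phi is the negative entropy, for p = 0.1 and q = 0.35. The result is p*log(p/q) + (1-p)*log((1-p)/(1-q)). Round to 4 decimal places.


Bregman divergence with negative entropy generator:
D = p*log(p/q) + (1-p)*log((1-p)/(1-q)).
p = 0.1, q = 0.35.
p*log(p/q) = 0.1*log(0.1/0.35) = -0.125276.
(1-p)*log((1-p)/(1-q)) = 0.9*log(0.9/0.65) = 0.29288.
D = -0.125276 + 0.29288 = 0.1676

0.1676


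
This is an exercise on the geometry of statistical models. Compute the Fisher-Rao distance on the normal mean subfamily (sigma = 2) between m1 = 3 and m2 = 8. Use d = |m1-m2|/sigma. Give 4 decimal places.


On the fixed-variance normal subfamily, geodesic distance = |m1-m2|/sigma.
|3 - 8| = 5.
sigma = 2.
d = 5/2 = 2.5000

2.5000


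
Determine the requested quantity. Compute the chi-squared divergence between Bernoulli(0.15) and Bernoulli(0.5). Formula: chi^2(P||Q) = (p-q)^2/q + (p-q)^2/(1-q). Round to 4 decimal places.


Chi-squared divergence between Bernoulli distributions:
chi^2 = (p-q)^2/q + (p-q)^2/(1-q).
p = 0.15, q = 0.5, p-q = -0.35.
(p-q)^2 = 0.1225.
term1 = 0.1225/0.5 = 0.245.
term2 = 0.1225/0.5 = 0.245.
chi^2 = 0.245 + 0.245 = 0.4900

0.4900


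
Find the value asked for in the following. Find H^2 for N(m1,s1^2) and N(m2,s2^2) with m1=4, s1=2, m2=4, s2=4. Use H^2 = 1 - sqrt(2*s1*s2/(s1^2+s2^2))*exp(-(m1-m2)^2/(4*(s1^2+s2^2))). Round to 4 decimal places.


Squared Hellinger distance for Gaussians:
H^2 = 1 - sqrt(2*s1*s2/(s1^2+s2^2)) * exp(-(m1-m2)^2/(4*(s1^2+s2^2))).
s1^2 = 4, s2^2 = 16, s1^2+s2^2 = 20.
sqrt(2*2*4/(20)) = 0.894427.
(m1-m2)^2 = (0)^2 = 0.
exp(-0/(4*20)) = exp(0.0) = 1.0.
H^2 = 1 - 0.894427*1.0 = 0.1056

0.1056


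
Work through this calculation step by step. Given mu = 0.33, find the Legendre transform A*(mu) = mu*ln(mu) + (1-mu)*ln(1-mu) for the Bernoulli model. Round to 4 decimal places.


Legendre transform for Bernoulli:
A*(mu) = mu*log(mu) + (1-mu)*log(1-mu).
mu = 0.33, 1-mu = 0.67.
mu*log(mu) = 0.33*log(0.33) = -0.365859.
(1-mu)*log(1-mu) = 0.67*log(0.67) = -0.26832.
A* = -0.365859 + -0.26832 = -0.6342

-0.6342


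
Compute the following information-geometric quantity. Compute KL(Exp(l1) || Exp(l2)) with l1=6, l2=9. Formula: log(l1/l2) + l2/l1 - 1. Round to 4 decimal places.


KL divergence for exponential family:
KL = log(l1/l2) + l2/l1 - 1.
log(6/9) = -0.405465.
9/6 = 1.5.
KL = -0.405465 + 1.5 - 1 = 0.0945

0.0945


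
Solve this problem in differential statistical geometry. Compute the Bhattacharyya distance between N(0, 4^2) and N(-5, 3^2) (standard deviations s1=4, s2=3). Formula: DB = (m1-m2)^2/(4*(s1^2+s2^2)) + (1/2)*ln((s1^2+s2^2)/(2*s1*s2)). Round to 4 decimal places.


Bhattacharyya distance between two Gaussians:
DB = (m1-m2)^2/(4*(s1^2+s2^2)) + (1/2)*ln((s1^2+s2^2)/(2*s1*s2)).
(m1-m2)^2 = (5)^2 = 25.
s1^2+s2^2 = 16 + 9 = 25.
term1 = 25/100 = 0.25.
term2 = 0.5*ln(25/24.0) = 0.020411.
DB = 0.25 + 0.020411 = 0.2704

0.2704


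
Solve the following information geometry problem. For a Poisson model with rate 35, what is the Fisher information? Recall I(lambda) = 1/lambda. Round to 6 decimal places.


Fisher information for Poisson: I(lambda) = 1/lambda.
lambda = 35.
I(lambda) = 1/35 = 0.028571

0.028571


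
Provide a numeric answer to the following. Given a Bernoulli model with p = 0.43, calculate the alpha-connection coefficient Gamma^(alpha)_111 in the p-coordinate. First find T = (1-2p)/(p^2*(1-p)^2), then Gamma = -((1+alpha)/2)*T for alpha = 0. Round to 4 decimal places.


Skewness (Amari-Chentsov) tensor: T = (1-2p)/(p^2*(1-p)^2).
p = 0.43, 1-2p = 0.14, p^2 = 0.1849, (1-p)^2 = 0.3249.
T = 0.14/(0.1849 * 0.3249) = 2.330459.
In the p-coordinate, Gamma^(alpha) = Gamma^(0) - (alpha/2)*T with Gamma^(0) = (1/2)*g'(p) = -T/2,
so Gamma^(alpha) = -((1+alpha)/2)*T.
alpha = 0, -(1+alpha)/2 = -0.5.
Gamma = -0.5 * 2.330459 = -1.1652

-1.1652


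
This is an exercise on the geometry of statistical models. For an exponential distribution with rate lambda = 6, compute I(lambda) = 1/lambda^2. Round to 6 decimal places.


Fisher information for exponential: I(lambda) = 1/lambda^2.
lambda = 6, lambda^2 = 36.
I = 1/36 = 0.027778

0.027778


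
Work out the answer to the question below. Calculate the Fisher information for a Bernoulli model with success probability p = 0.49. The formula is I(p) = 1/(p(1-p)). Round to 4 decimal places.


For Bernoulli(p), Fisher information is I(p) = 1/(p*(1-p)).
p = 0.49, 1-p = 0.51.
p*(1-p) = 0.2499.
I(p) = 1/0.2499 = 4.0016

4.0016


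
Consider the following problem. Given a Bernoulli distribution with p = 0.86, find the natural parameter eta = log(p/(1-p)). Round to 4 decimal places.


Natural parameter for Bernoulli: eta = log(p/(1-p)).
p = 0.86, 1-p = 0.14.
p/(1-p) = 6.142857.
eta = log(6.142857) = 1.8153

1.8153


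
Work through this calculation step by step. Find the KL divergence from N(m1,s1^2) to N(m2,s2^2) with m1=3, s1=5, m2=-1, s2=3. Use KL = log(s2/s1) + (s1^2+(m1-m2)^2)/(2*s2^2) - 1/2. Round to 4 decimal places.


KL divergence between normal distributions:
KL = log(s2/s1) + (s1^2 + (m1-m2)^2)/(2*s2^2) - 1/2.
log(3/5) = -0.510826.
(5^2 + (3--1)^2)/(2*3^2) = (25 + 16)/18 = 2.277778.
KL = -0.510826 + 2.277778 - 0.5 = 1.2670

1.2670


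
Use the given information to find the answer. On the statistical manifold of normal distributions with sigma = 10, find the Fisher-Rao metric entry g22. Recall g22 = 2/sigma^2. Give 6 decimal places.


For the 2-parameter normal family, the Fisher metric has:
  g11 = 1/sigma^2, g22 = 2/sigma^2.
sigma = 10, sigma^2 = 100.
g22 = 0.020000

0.020000


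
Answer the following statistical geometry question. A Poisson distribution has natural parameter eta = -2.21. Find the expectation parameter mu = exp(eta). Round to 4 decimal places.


Expectation parameter for Poisson exponential family:
mu = exp(eta).
eta = -2.21.
mu = exp(-2.21) = 0.1097

0.1097


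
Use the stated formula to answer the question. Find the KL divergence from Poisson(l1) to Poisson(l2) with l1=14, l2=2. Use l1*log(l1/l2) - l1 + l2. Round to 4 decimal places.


KL divergence for Poisson:
KL = l1*log(l1/l2) - l1 + l2.
l1 = 14, l2 = 2.
log(14/2) = 1.94591.
l1*log(l1/l2) = 14 * 1.94591 = 27.242742.
KL = 27.242742 - 14 + 2 = 15.2427

15.2427


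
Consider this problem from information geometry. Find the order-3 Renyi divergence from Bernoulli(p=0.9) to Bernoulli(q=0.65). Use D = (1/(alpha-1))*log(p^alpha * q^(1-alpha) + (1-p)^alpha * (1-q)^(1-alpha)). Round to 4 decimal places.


Renyi divergence of order alpha between Bernoulli distributions:
D = (1/(alpha-1))*log(p^alpha * q^(1-alpha) + (1-p)^alpha * (1-q)^(1-alpha)).
alpha = 3, p = 0.9, q = 0.65.
p^alpha * q^(1-alpha) = 0.9^3 * 0.65^-2 = 1.725444.
(1-p)^alpha * (1-q)^(1-alpha) = 0.1^3 * 0.35^-2 = 0.008163.
sum = 1.725444 + 0.008163 = 1.733607.
D = (1/2)*log(1.733607) = 0.2751

0.2751


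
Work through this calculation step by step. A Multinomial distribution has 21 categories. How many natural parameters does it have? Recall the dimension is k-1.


Exponential family dimension calculation:
For Multinomial with k=21 categories, dim = k-1 = 20.

20


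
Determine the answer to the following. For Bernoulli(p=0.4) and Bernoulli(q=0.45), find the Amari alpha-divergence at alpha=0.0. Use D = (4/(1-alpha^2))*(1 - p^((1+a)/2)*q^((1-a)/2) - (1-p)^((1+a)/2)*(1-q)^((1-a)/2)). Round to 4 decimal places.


Amari alpha-divergence:
D = (4/(1-alpha^2))*(1 - p^((1+a)/2)*q^((1-a)/2) - (1-p)^((1+a)/2)*(1-q)^((1-a)/2)).
alpha = 0.0, p = 0.4, q = 0.45.
e1 = (1+alpha)/2 = 0.5, e2 = (1-alpha)/2 = 0.5.
t1 = p^e1 * q^e2 = 0.4^0.5 * 0.45^0.5 = 0.424264.
t2 = (1-p)^e1 * (1-q)^e2 = 0.6^0.5 * 0.55^0.5 = 0.574456.
4/(1-alpha^2) = 4.0.
D = 4.0*(1 - 0.424264 - 0.574456) = 0.0051

0.0051


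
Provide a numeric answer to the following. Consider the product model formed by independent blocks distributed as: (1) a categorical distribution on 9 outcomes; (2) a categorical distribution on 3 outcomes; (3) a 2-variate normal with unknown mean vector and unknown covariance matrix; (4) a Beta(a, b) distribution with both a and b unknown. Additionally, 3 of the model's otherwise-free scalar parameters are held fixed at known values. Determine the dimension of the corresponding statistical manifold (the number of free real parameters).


The dimension of a statistical manifold equals the number of free
(independent) real parameters of the model. For a product of independent
blocks the parameter counts add.
- categorical on 9 outcomes (probabilities sum to 1): 9-1 = 8.
- categorical on 3 outcomes (probabilities sum to 1): 3-1 = 2.
- 2-variate normal: 2 (mean) + 2*3/2 = 3 (symmetric covariance) = 5.
- Beta (a, b): 2.
Total = 8 + 2 + 5 + 2 = 17.
3 parameter(s) fixed at known values: 17 - 3 = 14.
Dimension = 14

14


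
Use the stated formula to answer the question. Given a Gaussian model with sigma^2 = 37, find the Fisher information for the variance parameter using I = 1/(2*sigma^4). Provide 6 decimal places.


Fisher information for variance: I(sigma^2) = 1/(2*sigma^4).
sigma^2 = 37, so sigma^4 = 1369.
I = 1/(2*1369) = 1/2738 = 0.000365

0.000365


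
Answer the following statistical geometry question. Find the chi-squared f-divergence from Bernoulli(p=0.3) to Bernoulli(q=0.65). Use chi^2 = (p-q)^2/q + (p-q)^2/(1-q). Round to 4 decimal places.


Chi-squared divergence between Bernoulli distributions:
chi^2 = (p-q)^2/q + (p-q)^2/(1-q).
p = 0.3, q = 0.65, p-q = -0.35.
(p-q)^2 = 0.1225.
term1 = 0.1225/0.65 = 0.188462.
term2 = 0.1225/0.35 = 0.35.
chi^2 = 0.188462 + 0.35 = 0.5385

0.5385


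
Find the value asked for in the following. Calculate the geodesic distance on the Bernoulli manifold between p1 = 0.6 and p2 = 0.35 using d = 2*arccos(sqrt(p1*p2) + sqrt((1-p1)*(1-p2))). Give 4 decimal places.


Geodesic distance on Bernoulli manifold:
d(p1,p2) = 2*arccos(sqrt(p1*p2) + sqrt((1-p1)*(1-p2))).
sqrt(p1*p2) = sqrt(0.6*0.35) = 0.458258.
sqrt((1-p1)*(1-p2)) = sqrt(0.4*0.65) = 0.509902.
arg = 0.458258 + 0.509902 = 0.96816.
d = 2*arccos(0.96816) = 0.5061

0.5061


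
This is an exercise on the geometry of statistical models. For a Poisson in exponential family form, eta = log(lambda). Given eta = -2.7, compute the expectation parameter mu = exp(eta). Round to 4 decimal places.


Expectation parameter for Poisson exponential family:
mu = exp(eta).
eta = -2.7.
mu = exp(-2.7) = 0.0672

0.0672


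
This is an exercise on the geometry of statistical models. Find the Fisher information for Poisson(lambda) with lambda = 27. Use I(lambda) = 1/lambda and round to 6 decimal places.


Fisher information for Poisson: I(lambda) = 1/lambda.
lambda = 27.
I(lambda) = 1/27 = 0.037037

0.037037


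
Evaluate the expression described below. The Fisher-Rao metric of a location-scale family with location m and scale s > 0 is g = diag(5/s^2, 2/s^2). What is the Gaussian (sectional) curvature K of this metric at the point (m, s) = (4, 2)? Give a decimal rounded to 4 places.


The metric has the form g = (A dm^2 + B ds^2)/s^2 with A = 5, B = 2.
Substitute u = sqrt(A/B)*m: g = B*(du^2 + ds^2)/s^2, i.e. B times the
Poincare upper half-plane metric, which has constant Gaussian curvature -1.
Scaling a 2D metric by a constant c divides the Gaussian curvature by c,
so K = -1/B = -1/(2) = -0.5000 everywhere (the point (m, s) = (4, 2) is irrelevant:
the curvature is constant).
The requested Gaussian curvature is K = -0.5000.

-0.5000


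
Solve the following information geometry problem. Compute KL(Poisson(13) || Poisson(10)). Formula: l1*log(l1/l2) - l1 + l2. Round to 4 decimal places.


KL divergence for Poisson:
KL = l1*log(l1/l2) - l1 + l2.
l1 = 13, l2 = 10.
log(13/10) = 0.262364.
l1*log(l1/l2) = 13 * 0.262364 = 3.410735.
KL = 3.410735 - 13 + 10 = 0.4107

0.4107
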